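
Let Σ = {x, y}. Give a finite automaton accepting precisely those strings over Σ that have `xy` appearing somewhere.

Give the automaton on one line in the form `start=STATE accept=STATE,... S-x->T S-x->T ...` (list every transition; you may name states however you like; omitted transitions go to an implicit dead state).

start=S0 accept=S2 S0-x->S1 S0-y->S0 S1-x->S1 S1-y->S2 S2-x->S2 S2-y->S2

Track how much of `xy` has been matched so far: state S0 is no progress, S2 is the absorbing accept state reached once `xy` has occurred. Intermediate states record partial matches; on a mismatch, fall back to the longest reusable overlap.
With 3 states:
        x   y  
>  S0   S1  S0 
   S1   S1  S2 
 * S2   S2  S2 
(> = start, * = accepting)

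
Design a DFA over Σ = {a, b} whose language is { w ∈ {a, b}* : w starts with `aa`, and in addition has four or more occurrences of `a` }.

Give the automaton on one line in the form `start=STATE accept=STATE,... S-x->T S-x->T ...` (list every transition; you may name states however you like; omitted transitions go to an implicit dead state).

start=s0 accept=s7,s9 s0-a->s1 s0-b->s2 s1-a->s3 s1-b->s4 s2-a->s4 s2-b->s2 s3-a->s5 s3-b->s3 s4-a->s6 s4-b->s4 s5-a->s7 s5-b->s5 s6-a->s8 s6-b->s6 s7-a->s9 s7-b->s7 s8-a->s10 s8-b->s8 s9-a->s9 s9-b->s9 s10-a->s11 s10-b->s10 s11-a->s11 s11-b->s11

Run two small machines in parallel and take their product. The first has 4 states tracking whether the input so far still matches the prefix `aa`; the second has 6 states tracking the count of `a`s, saturating at 5. A product state is a pair (one from each), accepting exactly when both do.
          a    b  
>  s0     s1   s2 
   s1     s3   s4 
   s2     s4   s2 
   s3     s5   s3 
   s4     s6   s4 
   s5     s7   s5 
   s6     s8   s6 
 * s7     s9   s7 
   s8    s10   s8 
 * s9     s9   s9 
   s10   s11  s10 
   s11   s11  s11 
(> = start, * = accepting)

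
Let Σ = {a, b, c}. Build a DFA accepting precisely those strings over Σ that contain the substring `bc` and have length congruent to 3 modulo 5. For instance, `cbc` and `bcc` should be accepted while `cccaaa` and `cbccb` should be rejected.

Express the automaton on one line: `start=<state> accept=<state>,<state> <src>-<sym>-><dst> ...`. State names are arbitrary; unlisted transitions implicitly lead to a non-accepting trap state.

Handle the two conditions separately and then intersect. One (3 states) tracks whether and how much of `bc` has been seen; the other (5 states) tracks the input length modulo 5. Each combined state is a pair, one component from each; accept when both components accept.
A 15-state machine:
          a    b    c  
>  q0     q1   q2   q1 
   q1     q3   q4   q3 
   q2     q3   q4   q5 
   q3     q6   q7   q6 
   q4     q6   q7   q8 
   q5     q8   q8   q8 
   q6     q9  q10   q9 
   q7     q9  q10  q11 
 * q8    q11  q11  q11 
   q9     q0  q12   q0 
   q10    q0  q12  q13 
   q11   q13  q13  q13 
   q12    q1   q2  q14 
   q13   q14  q14  q14 
   q14    q5   q5   q5 
(> = start, * = accepting)

start=q0 accept=q8 q0-a->q1 q0-b->q2 q0-c->q1 q1-a->q3 q1-b->q4 q1-c->q3 q2-a->q3 q2-b->q4 q2-c->q5 q3-a->q6 q3-b->q7 q3-c->q6 q4-a->q6 q4-b->q7 q4-c->q8 q5-a->q8 q5-b->q8 q5-c->q8 q6-a->q9 q6-b->q10 q6-c->q9 q7-a->q9 q7-b->q10 q7-c->q11 q8-a->q11 q8-b->q11 q8-c->q11 q9-a->q0 q9-b->q12 q9-c->q0 q10-a->q0 q10-b->q12 q10-c->q13 q11-a->q13 q11-b->q13 q11-c->q13 q12-a->q1 q12-b->q2 q12-c->q14 q13-a->q14 q13-b->q14 q13-c->q14 q14-a->q5 q14-b->q5 q14-c->q5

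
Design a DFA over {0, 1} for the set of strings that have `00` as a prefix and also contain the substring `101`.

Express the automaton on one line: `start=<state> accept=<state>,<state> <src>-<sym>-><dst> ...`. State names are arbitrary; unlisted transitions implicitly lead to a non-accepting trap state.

start=q0 accept=q6 q0-0->q1 q0-1->q2 q1-0->q3 q1-1->q2 q2-0->q2 q2-1->q2 q3-0->q3 q3-1->q4 q4-0->q5 q4-1->q4 q5-0->q3 q5-1->q6 q6-0->q6 q6-1->q6

Handle the two conditions separately and then intersect. The first has 4 states tracking whether the input so far still matches the prefix `00`; the second has 4 states tracking whether and how much of `101` has been seen. A product state is a pair (one from each), accepting exactly when both do. Equivalent product states are then merged.
With 7 states:
        0   1  
>  q0   q1  q2 
   q1   q3  q2 
   q2   q2  q2 
   q3   q3  q4 
   q4   q5  q4 
   q5   q3  q6 
 * q6   q6  q6 
(> = start, * = accepting)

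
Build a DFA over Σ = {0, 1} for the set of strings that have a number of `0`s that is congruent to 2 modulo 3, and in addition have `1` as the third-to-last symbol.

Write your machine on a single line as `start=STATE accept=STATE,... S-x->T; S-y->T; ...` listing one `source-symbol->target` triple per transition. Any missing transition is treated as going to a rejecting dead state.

Run two small machines in parallel and take their product. One (3 states) tracks the count of `0`s modulo 3; the other (15 states) tracks the last 3 symbols read. Each combined state is a pair, one component from each; accept when both components accept. After merging equivalent states the machine shrinks.
14 states suffice.
          0    1  
>  q0     q1   q2 
   q1     q3   q4 
   q2     q5   q2 
   q3     q0   q6 
   q4     q7   q8 
   q5     q9   q4 
   q6     q0  q10 
   q7     q0  q11 
   q8    q12   q8 
 * q9     q0   q6 
   q10    q0  q13 
 * q11    q0  q10 
 * q12    q0  q11 
 * q13    q0  q13 
(> = start, * = accepting)

start=q0; accept=q9,q11,q12,q13; q0-0->q1; q0-1->q2; q1-0->q3; q1-1->q4; q2-0->q5; q2-1->q2; q3-0->q0; q3-1->q6; q4-0->q7; q4-1->q8; q5-0->q9; q5-1->q4; q6-0->q0; q6-1->q10; q7-0->q0; q7-1->q11; q8-0->q12; q8-1->q8; q9-0->q0; q9-1->q6; q10-0->q0; q10-1->q13; q11-0->q0; q11-1->q10; q12-0->q0; q12-1->q11; q13-0->q0; q13-1->q13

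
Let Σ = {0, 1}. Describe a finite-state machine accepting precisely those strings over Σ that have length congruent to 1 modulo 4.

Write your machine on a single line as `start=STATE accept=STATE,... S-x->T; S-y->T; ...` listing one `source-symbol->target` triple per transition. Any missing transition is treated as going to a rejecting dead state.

start=s0; accept=s1; s0-0->s1; s0-1->s1; s1-0->s2; s1-1->s2; s2-0->s3; s2-1->s3; s3-0->s0; s3-1->s0

Count input length modulo 4: every symbol advances one step around the cycle s0 → s1 → s2 → s3 → s0. Accept at s1.
        0   1  
>  s0   s1  s1 
 * s1   s2  s2 
   s2   s3  s3 
   s3   s0  s0 
(> = start, * = accepting)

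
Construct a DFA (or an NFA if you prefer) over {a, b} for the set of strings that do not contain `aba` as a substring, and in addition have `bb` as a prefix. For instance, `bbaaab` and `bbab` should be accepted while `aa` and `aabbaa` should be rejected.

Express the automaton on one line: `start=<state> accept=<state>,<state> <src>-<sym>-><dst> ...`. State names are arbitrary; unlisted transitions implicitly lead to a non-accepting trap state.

Build one automaton per condition and run them in lockstep. The first has 4 states tracking partial matches of the forbidden pattern `aba`; the second has 4 states tracking whether the input so far still matches the prefix `bb`. A product state is a pair (one from each), accepting exactly when both do.
        a   b  
>  q0   q1  q2 
   q1   q1  q3 
   q2   q1  q4 
   q3   q5  q6 
 * q4   q7  q4 
   q5   q5  q5 
   q6   q1  q6 
 * q7   q7  q8 
 * q8   q9  q4 
   q9   q9  q9 
(> = start, * = accepting)

start=q0 accept=q4,q7,q8 q0-a->q1 q0-b->q2 q1-a->q1 q1-b->q3 q2-a->q1 q2-b->q4 q3-a->q5 q3-b->q6 q4-a->q7 q4-b->q4 q5-a->q5 q5-b->q5 q6-a->q1 q6-b->q6 q7-a->q7 q7-b->q8 q8-a->q9 q8-b->q4 q9-a->q9 q9-b->q9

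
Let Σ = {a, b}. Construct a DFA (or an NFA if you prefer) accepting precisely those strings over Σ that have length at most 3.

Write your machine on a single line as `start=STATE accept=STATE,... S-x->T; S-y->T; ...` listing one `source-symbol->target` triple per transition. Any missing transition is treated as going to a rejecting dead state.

start=q0; accept=q0,q1,q2,q3; q0-a->q1; q0-b->q1; q1-a->q2; q1-b->q2; q2-a->q3; q2-b->q3; q3-a->q4; q3-b->q4; q4-a->q4; q4-b->q4

Count input length up to 4: every symbol moves from q0 toward q4, which means 'more than 3' and absorbs. Accept from {q0, q1, q2, q3}.
With 5 states:
        a   b  
>* q0   q1  q1 
 * q1   q2  q2 
 * q2   q3  q3 
 * q3   q4  q4 
   q4   q4  q4 
(> = start, * = accepting)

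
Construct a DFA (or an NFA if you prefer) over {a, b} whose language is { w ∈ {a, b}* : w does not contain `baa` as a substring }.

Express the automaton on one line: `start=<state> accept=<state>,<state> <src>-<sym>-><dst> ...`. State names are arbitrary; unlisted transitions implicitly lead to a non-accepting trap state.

Track partial matches of the forbidden pattern `baa`. State s3 is a dead state reached once `baa` has occurred; every other state accepts. s0 means no part of `baa` is currently matched.
        a   b  
>* s0   s0  s1 
 * s1   s2  s1 
 * s2   s3  s1 
   s3   s3  s3 
(> = start, * = accepting)

start=s0 accept=s0,s1,s2 s0-a->s0 s0-b->s1 s1-a->s2 s1-b->s1 s2-a->s3 s2-b->s1 s3-a->s3 s3-b->s3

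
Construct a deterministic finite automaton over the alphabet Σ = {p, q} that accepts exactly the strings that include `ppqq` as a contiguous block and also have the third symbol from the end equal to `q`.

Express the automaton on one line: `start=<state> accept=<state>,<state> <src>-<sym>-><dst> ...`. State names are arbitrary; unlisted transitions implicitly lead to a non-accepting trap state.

Build one automaton per condition and run them in lockstep. The first has 5 states tracking whether and how much of `ppqq` has been seen; the second has 15 states tracking the last 3 symbols read. A product state is a pair (one from each), accepting exactly when both do. Equivalent product states are then merged.
12 states suffice.
          p    q  
>  s0     s1   s0 
   s1     s2   s0 
   s2     s2   s3 
   s3     s1   s4 
   s4     s5   s6 
 * s5     s7   s8 
 * s6     s5   s6 
 * s7     s9  s10 
 * s8    s11   s4 
   s9     s9  s10 
   s10   s11   s4 
   s11    s7   s8 
(> = start, * = accepting)

start=s0 accept=s5,s6,s7,s8 s0-p->s1 s0-q->s0 s1-p->s2 s1-q->s0 s2-p->s2 s2-q->s3 s3-p->s1 s3-q->s4 s4-p->s5 s4-q->s6 s5-p->s7 s5-q->s8 s6-p->s5 s6-q->s6 s7-p->s9 s7-q->s10 s8-p->s11 s8-q->s4 s9-p->s9 s9-q->s10 s10-p->s11 s10-q->s4 s11-p->s7 s11-q->s8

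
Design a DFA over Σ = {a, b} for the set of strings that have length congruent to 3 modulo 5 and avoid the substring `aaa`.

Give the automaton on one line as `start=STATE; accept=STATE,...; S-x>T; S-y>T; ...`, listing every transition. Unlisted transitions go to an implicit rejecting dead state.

Handle the two conditions separately and then intersect. The first has 5 states tracking the input length modulo 5; the second has 4 states tracking partial matches of the forbidden pattern `aaa`. A product state is a pair (one from each), accepting exactly when both do. Minimizing collapses redundant product states.
          a    b  
>  S0     S1   S2 
   S1     S3   S4 
   S2     S5   S4 
   S3     S6   S7 
   S4     S8   S7 
   S5     S9   S7 
   S6     S6   S6 
 * S7    S10  S11 
 * S8    S12  S11 
 * S9     S6  S11 
   S10   S13   S0 
   S11   S14   S0 
   S12    S6   S0 
   S13    S6   S2 
   S14   S15   S2 
   S15    S6   S4 
(> = start, * = accepting)

start=S0; accept=S7,S8,S9; S0-a>S1; S0-b>S2; S1-a>S3; S1-b>S4; S2-a>S5; S2-b>S4; S3-a>S6; S3-b>S7; S4-a>S8; S4-b>S7; S5-a>S9; S5-b>S7; S6-a>S6; S6-b>S6; S7-a>S10; S7-b>S11; S8-a>S12; S8-b>S11; S9-a>S6; S9-b>S11; S10-a>S13; S10-b>S0; S11-a>S14; S11-b>S0; S12-a>S6; S12-b>S0; S13-a>S6; S13-b>S2; S14-a>S15; S14-b>S2; S15-a>S6; S15-b>S4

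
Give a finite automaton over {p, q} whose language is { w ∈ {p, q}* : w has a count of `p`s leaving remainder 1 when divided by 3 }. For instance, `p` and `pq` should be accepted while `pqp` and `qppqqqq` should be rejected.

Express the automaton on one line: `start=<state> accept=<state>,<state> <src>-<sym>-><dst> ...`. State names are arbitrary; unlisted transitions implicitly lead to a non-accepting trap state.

start=S0 accept=S1 S0-p->S1 S0-q->S0 S1-p->S2 S1-q->S1 S2-p->S0 S2-q->S2

Keep the running count of `p`s modulo 3: each `p` advances along the cycle S0 → S1 → S2 → S0 while other symbols loop. Accept at S1.
With 3 states:
        p   q  
>  S0   S1  S0 
 * S1   S2  S1 
   S2   S0  S2 
(> = start, * = accepting)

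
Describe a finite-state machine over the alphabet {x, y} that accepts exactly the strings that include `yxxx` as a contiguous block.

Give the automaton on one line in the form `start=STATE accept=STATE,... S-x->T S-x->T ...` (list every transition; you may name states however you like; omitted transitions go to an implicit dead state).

Track how much of `yxxx` has been matched so far: state S0 is no progress, S4 is the absorbing accept state reached once `yxxx` has occurred. Intermediate states record partial matches; on a mismatch, fall back to the longest reusable overlap.
With 5 states:
        x   y  
>  S0   S0  S1 
   S1   S2  S1 
   S2   S3  S1 
   S3   S4  S1 
 * S4   S4  S4 
(> = start, * = accepting)

start=S0 accept=S4 S0-x->S0 S0-y->S1 S1-x->S2 S1-y->S1 S2-x->S3 S2-y->S1 S3-x->S4 S3-y->S1 S4-x->S4 S4-y->S4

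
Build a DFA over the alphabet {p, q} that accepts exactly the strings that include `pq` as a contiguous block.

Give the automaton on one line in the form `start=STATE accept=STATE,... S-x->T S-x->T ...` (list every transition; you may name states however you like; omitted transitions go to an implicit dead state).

start=s0 accept=s2 s0-p->s1 s0-q->s0 s1-p->s1 s1-q->s2 s2-p->s2 s2-q->s2

States s0..s1 record the length of the longest prefix of `pq` that matches the current input suffix. Reaching s2 means `pq` has been seen, and we stay there forever. Accept from s2.
3 states suffice.
        p   q  
>  s0   s1  s0 
   s1   s1  s2 
 * s2   s2  s2 
(> = start, * = accepting)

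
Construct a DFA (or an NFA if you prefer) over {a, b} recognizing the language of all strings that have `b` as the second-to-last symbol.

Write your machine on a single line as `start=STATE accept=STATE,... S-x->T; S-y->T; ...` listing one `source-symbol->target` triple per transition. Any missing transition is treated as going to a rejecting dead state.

Because acceptance depends on a position counted from the end, the machine has to buffer the most recent 2 symbols. Make each state the string of the last up-to-2 symbols read; on input `x` shift the window left and append `x`. Accept when the buffered window has length 2 and begins with `b`.
With 7 states:
        a   b  
>  q0   q1  q2 
   q1   q3  q4 
   q2   q5  q6 
   q3   q3  q4 
   q4   q5  q6 
 * q5   q3  q4 
 * q6   q5  q6 
(> = start, * = accepting)

start=q0; accept=q5,q6; q0-a->q1; q0-b->q2; q1-a->q3; q1-b->q4; q2-a->q5; q2-b->q6; q3-a->q3; q3-b->q4; q4-a->q5; q4-b->q6; q5-a->q3; q5-b->q4; q6-a->q5; q6-b->q6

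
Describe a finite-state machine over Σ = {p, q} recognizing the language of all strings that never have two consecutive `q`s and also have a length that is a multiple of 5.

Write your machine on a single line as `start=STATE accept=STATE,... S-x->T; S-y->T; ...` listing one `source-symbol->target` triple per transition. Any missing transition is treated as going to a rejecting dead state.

Run two small machines in parallel and take their product. The first has 3 states tracking partial matches of the forbidden pattern `qq`; the second has 5 states tracking the input length modulo 5. A product state is a pair (one from each), accepting exactly when both do. Equivalent product states are then merged.
11 states suffice.
          p    q  
>* s0     s1   s2 
   s1     s3   s4 
   s2     s3   s5 
   s3     s6   s7 
   s4     s6   s5 
   s5     s5   s5 
   s6     s8   s9 
   s7     s8   s5 
   s8     s0  s10 
   s9     s0   s5 
 * s10    s1   s5 
(> = start, * = accepting)

start=s0; accept=s0,s10; s0-p->s1; s0-q->s2; s1-p->s3; s1-q->s4; s2-p->s3; s2-q->s5; s3-p->s6; s3-q->s7; s4-p->s6; s4-q->s5; s5-p->s5; s5-q->s5; s6-p->s8; s6-q->s9; s7-p->s8; s7-q->s5; s8-p->s0; s8-q->s10; s9-p->s0; s9-q->s5; s10-p->s1; s10-q->s5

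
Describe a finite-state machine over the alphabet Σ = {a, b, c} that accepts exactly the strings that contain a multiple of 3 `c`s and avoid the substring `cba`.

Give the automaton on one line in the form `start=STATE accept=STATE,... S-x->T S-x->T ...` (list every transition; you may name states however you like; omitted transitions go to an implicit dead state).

Build one automaton per condition and run them in lockstep. The first has 3 states tracking the count of `c`s modulo 3; the second has 4 states tracking partial matches of the forbidden pattern `cba`. A product state is a pair (one from each), accepting exactly when both do.
A 12-state machine:
          a    b    c  
>* q0     q0   q0   q1 
   q1     q2   q3   q4 
   q2     q2   q2   q4 
   q3     q5   q2   q4 
   q4     q6   q7   q8 
   q5     q5   q5   q9 
   q6     q6   q6   q8 
   q7     q9   q6   q8 
 * q8     q0  q10   q1 
   q9     q9   q9  q11 
 * q10   q11   q0   q1 
   q11   q11  q11   q5 
(> = start, * = accepting)

start=q0 accept=q0,q8,q10 q0-a->q0 q0-b->q0 q0-c->q1 q1-a->q2 q1-b->q3 q1-c->q4 q2-a->q2 q2-b->q2 q2-c->q4 q3-a->q5 q3-b->q2 q3-c->q4 q4-a->q6 q4-b->q7 q4-c->q8 q5-a->q5 q5-b->q5 q5-c->q9 q6-a->q6 q6-b->q6 q6-c->q8 q7-a->q9 q7-b->q6 q7-c->q8 q8-a->q0 q8-b->q10 q8-c->q1 q9-a->q9 q9-b->q9 q9-c->q11 q10-a->q11 q10-b->q0 q10-c->q1 q11-a->q11 q11-b->q11 q11-c->q5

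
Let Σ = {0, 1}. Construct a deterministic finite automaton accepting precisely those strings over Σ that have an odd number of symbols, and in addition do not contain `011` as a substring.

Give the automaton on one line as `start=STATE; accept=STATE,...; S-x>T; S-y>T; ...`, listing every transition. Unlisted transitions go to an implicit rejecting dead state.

Handle the two conditions separately and then intersect. One (2 states) tracks the input length modulo 2; the other (4 states) tracks partial matches of the forbidden pattern `011`. Each combined state is a pair, one component from each; accept when both components accept. After merging equivalent states the machine shrinks.
        0   1  
>  q0   q1  q2 
 * q1   q3  q4 
 * q2   q3  q0 
   q3   q1  q5 
   q4   q1  q6 
 * q5   q3  q6 
   q6   q6  q6 
(> = start, * = accepting)

start=q0; accept=q1,q2,q5; q0-0>q1; q0-1>q2; q1-0>q3; q1-1>q4; q2-0>q3; q2-1>q0; q3-0>q1; q3-1>q5; q4-0>q1; q4-1>q6; q5-0>q3; q5-1>q6; q6-0>q6; q6-1>q6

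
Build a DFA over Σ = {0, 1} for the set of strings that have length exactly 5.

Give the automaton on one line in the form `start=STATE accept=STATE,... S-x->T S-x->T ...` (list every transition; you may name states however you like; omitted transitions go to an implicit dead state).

start=q0 accept=q5 q0-0->q1 q0-1->q1 q1-0->q2 q1-1->q2 q2-0->q3 q2-1->q3 q3-0->q4 q3-1->q4 q4-0->q5 q4-1->q5 q5-0->q6 q5-1->q6 q6-0->q6 q6-1->q6

Count input length up to 6: every symbol moves from q0 toward q6, which means 'more than 5' and absorbs. Accept from {q5}.
        0   1  
>  q0   q1  q1 
   q1   q2  q2 
   q2   q3  q3 
   q3   q4  q4 
   q4   q5  q5 
 * q5   q6  q6 
   q6   q6  q6 
(> = start, * = accepting)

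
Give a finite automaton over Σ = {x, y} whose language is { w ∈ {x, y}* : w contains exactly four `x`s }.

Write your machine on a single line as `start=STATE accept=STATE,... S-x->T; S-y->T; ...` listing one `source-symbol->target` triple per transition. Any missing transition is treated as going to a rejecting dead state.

Only the number of `x`s matters, and only up to 5. Make a chain q0 → q1 → q2 → q3 → q4 → q5 advanced by each `x` (with q5 absorbing); every other symbol self-loops. The accepting set is {q4}.
With 6 states:
        x   y  
>  q0   q1  q0 
   q1   q2  q1 
   q2   q3  q2 
   q3   q4  q3 
 * q4   q5  q4 
   q5   q5  q5 
(> = start, * = accepting)

start=q0; accept=q4; q0-x->q1; q0-y->q0; q1-x->q2; q1-y->q1; q2-x->q3; q2-y->q2; q3-x->q4; q3-y->q3; q4-x->q5; q4-y->q4; q5-x->q5; q5-y->q5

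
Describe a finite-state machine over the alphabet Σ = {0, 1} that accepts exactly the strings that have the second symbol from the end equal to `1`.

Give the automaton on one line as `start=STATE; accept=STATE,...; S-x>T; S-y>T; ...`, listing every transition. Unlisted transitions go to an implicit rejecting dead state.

start=q0; accept=q5,q6; q0-0>q1; q0-1>q2; q1-0>q3; q1-1>q4; q2-0>q5; q2-1>q6; q3-0>q3; q3-1>q4; q4-0>q5; q4-1>q6; q5-0>q3; q5-1>q4; q6-0>q5; q6-1>q6

Because acceptance depends on a position counted from the end, the machine has to buffer the most recent 2 symbols. Make each state the string of the last up-to-2 symbols read; on input `x` shift the window left and append `x`. Accept when the buffered window has length 2 and begins with `1`.
7 states suffice.
        0   1  
>  q0   q1  q2 
   q1   q3  q4 
   q2   q5  q6 
   q3   q3  q4 
   q4   q5  q6 
 * q5   q3  q4 
 * q6   q5  q6 
(> = start, * = accepting)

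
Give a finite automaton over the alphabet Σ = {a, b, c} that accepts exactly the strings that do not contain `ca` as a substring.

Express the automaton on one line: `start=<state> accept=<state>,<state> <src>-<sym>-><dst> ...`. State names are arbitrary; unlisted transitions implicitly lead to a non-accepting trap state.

Track partial matches of the forbidden pattern `ca`. State q2 is a dead state reached once `ca` has occurred; every other state accepts. q0 means no part of `ca` is currently matched.
A 3-state machine:
        a   b   c  
>* q0   q0  q0  q1 
 * q1   q2  q0  q1 
   q2   q2  q2  q2 
(> = start, * = accepting)

start=q0 accept=q0,q1 q0-a->q0 q0-b->q0 q0-c->q1 q1-a->q2 q1-b->q0 q1-c->q1 q2-a->q2 q2-b->q2 q2-c->q2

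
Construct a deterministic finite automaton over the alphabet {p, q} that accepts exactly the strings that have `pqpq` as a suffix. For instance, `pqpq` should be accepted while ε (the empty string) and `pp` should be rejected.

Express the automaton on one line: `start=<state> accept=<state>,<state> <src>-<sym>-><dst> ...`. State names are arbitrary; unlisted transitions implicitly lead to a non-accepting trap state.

Let each state record the length of the longest suffix of the input read so far that is also a prefix of `pqpq`. B means the last symbol is `p`; C means the last 2 symbols are `pq`; D means the last 3 symbols are `pqp`; E means the last 4 symbols are `pqpq`. Accept only at E, where the string currently ends in `pqpq`.
A 5-state machine:
       p  q 
>  A   B  A 
   B   B  C 
   C   D  A 
   D   B  E 
 * E   D  A 
(> = start, * = accepting)

start=A accept=E A-p->B A-q->A B-p->B B-q->C C-p->D C-q->A D-p->B D-q->E E-p->D E-q->A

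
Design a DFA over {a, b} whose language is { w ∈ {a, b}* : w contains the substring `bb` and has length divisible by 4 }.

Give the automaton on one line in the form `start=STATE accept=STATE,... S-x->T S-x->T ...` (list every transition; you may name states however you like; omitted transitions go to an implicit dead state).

Run two small machines in parallel and take their product. One (3 states) tracks whether and how much of `bb` has been seen; the other (4 states) tracks the input length modulo 4. Each combined state is a pair, one component from each; accept when both components accept.
With 12 states:
          a    b  
>  q0     q1   q2 
   q1     q3   q4 
   q2     q3   q5 
   q3     q6   q7 
   q4     q6   q8 
   q5     q8   q8 
   q6     q0   q9 
   q7     q0  q10 
   q8    q10  q10 
   q9     q1  q11 
 * q10   q11  q11 
   q11    q5   q5 
(> = start, * = accepting)

start=q0 accept=q10 q0-a->q1 q0-b->q2 q1-a->q3 q1-b->q4 q2-a->q3 q2-b->q5 q3-a->q6 q3-b->q7 q4-a->q6 q4-b->q8 q5-a->q8 q5-b->q8 q6-a->q0 q6-b->q9 q7-a->q0 q7-b->q10 q8-a->q10 q8-b->q10 q9-a->q1 q9-b->q11 q10-a->q11 q10-b->q11 q11-a->q5 q11-b->q5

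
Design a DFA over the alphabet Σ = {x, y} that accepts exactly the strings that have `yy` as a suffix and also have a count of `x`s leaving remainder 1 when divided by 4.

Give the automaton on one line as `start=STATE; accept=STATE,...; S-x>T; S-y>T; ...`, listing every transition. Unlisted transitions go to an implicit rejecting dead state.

start=s0; accept=s8; s0-x>s1; s0-y>s2; s1-x>s3; s1-y>s4; s2-x>s1; s2-y>s5; s3-x>s6; s3-y>s7; s4-x>s3; s4-y>s8; s5-x>s1; s5-y>s5; s6-x>s0; s6-y>s9; s7-x>s6; s7-y>s10; s8-x>s3; s8-y>s8; s9-x>s0; s9-y>s11; s10-x>s6; s10-y>s10; s11-x>s0; s11-y>s11

Run two small machines in parallel and take their product. One (3 states) tracks how much of the suffix `yy` has currently been matched; the other (4 states) tracks the count of `x`s modulo 4. Each combined state is a pair, one component from each; accept when both components accept.
12 states suffice.
          x    y  
>  s0     s1   s2 
   s1     s3   s4 
   s2     s1   s5 
   s3     s6   s7 
   s4     s3   s8 
   s5     s1   s5 
   s6     s0   s9 
   s7     s6  s10 
 * s8     s3   s8 
   s9     s0  s11 
   s10    s6  s10 
   s11    s0  s11 
(> = start, * = accepting)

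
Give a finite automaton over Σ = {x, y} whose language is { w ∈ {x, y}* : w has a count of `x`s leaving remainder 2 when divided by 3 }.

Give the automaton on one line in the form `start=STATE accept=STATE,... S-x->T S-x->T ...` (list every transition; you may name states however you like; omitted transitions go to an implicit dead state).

Keep the running count of `x`s modulo 3: each `x` advances along the cycle S0 → S1 → S2 → S0 while other symbols loop. Accept at S2.
With 3 states:
        x   y  
>  S0   S1  S0 
   S1   S2  S1 
 * S2   S0  S2 
(> = start, * = accepting)

start=S0 accept=S2 S0-x->S1 S0-y->S0 S1-x->S2 S1-y->S1 S2-x->S0 S2-y->S2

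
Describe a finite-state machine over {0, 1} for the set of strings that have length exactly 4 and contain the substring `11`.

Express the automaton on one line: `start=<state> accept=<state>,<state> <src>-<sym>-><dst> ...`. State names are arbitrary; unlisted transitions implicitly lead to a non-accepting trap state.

start=q0 accept=q9 q0-0->q1 q0-1->q2 q1-0->q3 q1-1->q4 q2-0->q3 q2-1->q5 q3-0->q6 q3-1->q7 q4-0->q6 q4-1->q8 q5-0->q8 q5-1->q8 q6-0->q6 q6-1->q6 q7-0->q6 q7-1->q9 q8-0->q9 q8-1->q9 q9-0->q6 q9-1->q6

Build one automaton per condition and run them in lockstep. The first has 6 states tracking the input length, saturating at 5; the second has 3 states tracking whether and how much of `11` has been seen. A product state is a pair (one from each), accepting exactly when both do. After merging equivalent states the machine shrinks.
A 10-state machine:
        0   1  
>  q0   q1  q2 
   q1   q3  q4 
   q2   q3  q5 
   q3   q6  q7 
   q4   q6  q8 
   q5   q8  q8 
   q6   q6  q6 
   q7   q6  q9 
   q8   q9  q9 
 * q9   q6  q6 
(> = start, * = accepting)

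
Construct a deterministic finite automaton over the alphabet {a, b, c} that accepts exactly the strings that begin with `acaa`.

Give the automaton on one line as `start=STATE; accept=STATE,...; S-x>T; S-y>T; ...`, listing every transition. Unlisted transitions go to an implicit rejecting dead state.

Check the first 4 symbols one by one: q0 through q3 record how many have matched `acaa` so far; any wrong symbol goes to the dead state q5. After all 4 match we enter the accepting sink q4.
A 6-state machine:
        a   b   c  
>  q0   q1  q5  q5 
   q1   q5  q5  q2 
   q2   q3  q5  q5 
   q3   q4  q5  q5 
 * q4   q4  q4  q4 
   q5   q5  q5  q5 
(> = start, * = accepting)

start=q0; accept=q4; q0-a>q1; q0-b>q5; q0-c>q5; q1-a>q5; q1-b>q5; q1-c>q2; q2-a>q3; q2-b>q5; q2-c>q5; q3-a>q4; q3-b>q5; q3-c>q5; q4-a>q4; q4-b>q4; q4-c>q4; q5-a>q5; q5-b>q5; q5-c>q5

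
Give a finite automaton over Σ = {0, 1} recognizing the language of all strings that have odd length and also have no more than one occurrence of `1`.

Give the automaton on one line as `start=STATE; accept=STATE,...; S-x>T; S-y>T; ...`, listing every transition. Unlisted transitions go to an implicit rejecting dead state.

start=q0; accept=q1,q2; q0-0>q1; q0-1>q2; q1-0>q0; q1-1>q3; q2-0>q3; q2-1>q4; q3-0>q2; q3-1>q5; q4-0>q5; q4-1>q5; q5-0>q4; q5-1>q4

Run two small machines in parallel and take their product. The first has 2 states tracking the input length modulo 2; the second has 3 states tracking the count of `1`s, saturating at 2. A product state is a pair (one from each), accepting exactly when both do.
With 6 states:
        0   1  
>  q0   q1  q2 
 * q1   q0  q3 
 * q2   q3  q4 
   q3   q2  q5 
   q4   q5  q5 
   q5   q4  q4 
(> = start, * = accepting)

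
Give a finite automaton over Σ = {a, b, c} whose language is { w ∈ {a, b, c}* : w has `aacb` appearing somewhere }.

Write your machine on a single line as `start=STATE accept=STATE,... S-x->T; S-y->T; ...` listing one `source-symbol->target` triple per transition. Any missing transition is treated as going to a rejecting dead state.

start=q0; accept=q4; q0-a->q1; q0-b->q0; q0-c->q0; q1-a->q2; q1-b->q0; q1-c->q0; q2-a->q2; q2-b->q0; q2-c->q3; q3-a->q1; q3-b->q4; q3-c->q0; q4-a->q4; q4-b->q4; q4-c->q4

Track how much of `aacb` has been matched so far: state q0 is no progress, q4 is the absorbing accept state reached once `aacb` has occurred. Intermediate states record partial matches; on a mismatch, fall back to the longest reusable overlap.
A 5-state machine:
        a   b   c  
>  q0   q1  q0  q0 
   q1   q2  q0  q0 
   q2   q2  q0  q3 
   q3   q1  q4  q0 
 * q4   q4  q4  q4 
(> = start, * = accepting)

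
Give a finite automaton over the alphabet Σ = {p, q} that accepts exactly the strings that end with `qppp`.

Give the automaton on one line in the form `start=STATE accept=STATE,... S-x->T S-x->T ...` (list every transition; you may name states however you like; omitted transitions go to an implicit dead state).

Remember how much of `qppp` the current input suffix matches. State A means no match yet; B means the last symbol is `q`; C means the last 2 symbols are `qp`; D means the last 3 symbols are `qpp`; E means the last 4 symbols are `qppp`. Only E accepts. On a mismatch, fall back to the longest proper suffix that is still a prefix of `qppp`.
5 states suffice.
       p  q 
>  A   A  B 
   B   C  B 
   C   D  B 
   D   E  B 
 * E   A  B 
(> = start, * = accepting)

start=A accept=E A-p->A A-q->B B-p->C B-q->B C-p->D C-q->B D-p->E D-q->B E-p->A E-q->B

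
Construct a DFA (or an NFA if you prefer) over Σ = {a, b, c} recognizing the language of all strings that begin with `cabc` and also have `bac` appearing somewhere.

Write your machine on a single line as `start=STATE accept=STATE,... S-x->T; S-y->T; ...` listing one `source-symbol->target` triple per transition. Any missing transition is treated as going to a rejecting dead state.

start=q0; accept=q11; q0-a->q1; q0-b->q2; q0-c->q3; q1-a->q1; q1-b->q2; q1-c->q1; q2-a->q4; q2-b->q2; q2-c->q1; q3-a->q5; q3-b->q2; q3-c->q1; q4-a->q1; q4-b->q2; q4-c->q6; q5-a->q1; q5-b->q7; q5-c->q1; q6-a->q6; q6-b->q6; q6-c->q6; q7-a->q4; q7-b->q2; q7-c->q8; q8-a->q8; q8-b->q9; q8-c->q8; q9-a->q10; q9-b->q9; q9-c->q8; q10-a->q8; q10-b->q9; q10-c->q11; q11-a->q11; q11-b->q11; q11-c->q11

Run two small machines in parallel and take their product. One (6 states) tracks whether the input so far still matches the prefix `cabc`; the other (4 states) tracks whether and how much of `bac` has been seen. Each combined state is a pair, one component from each; accept when both components accept.
With 12 states:
          a    b    c  
>  q0     q1   q2   q3 
   q1     q1   q2   q1 
   q2     q4   q2   q1 
   q3     q5   q2   q1 
   q4     q1   q2   q6 
   q5     q1   q7   q1 
   q6     q6   q6   q6 
   q7     q4   q2   q8 
   q8     q8   q9   q8 
   q9    q10   q9   q8 
   q10    q8   q9  q11 
 * q11   q11  q11  q11 
(> = start, * = accepting)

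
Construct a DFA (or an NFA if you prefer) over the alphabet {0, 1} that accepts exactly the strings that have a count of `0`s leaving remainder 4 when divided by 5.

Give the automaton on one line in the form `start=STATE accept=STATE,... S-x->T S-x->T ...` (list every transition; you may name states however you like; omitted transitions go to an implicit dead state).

start=q0 accept=q4 q0-0->q1 q0-1->q0 q1-0->q2 q1-1->q1 q2-0->q3 q2-1->q2 q3-0->q4 q3-1->q3 q4-0->q0 q4-1->q4

The only thing that matters is how many `0`s have appeared, reduced mod 5. Use one state per residue: q0 for 0, …, q4 for 4. Reading `0` moves to the next residue; anything else stays put. q4 is accepting.
5 states suffice.
        0   1  
>  q0   q1  q0 
   q1   q2  q1 
   q2   q3  q2 
   q3   q4  q3 
 * q4   q0  q4 
(> = start, * = accepting)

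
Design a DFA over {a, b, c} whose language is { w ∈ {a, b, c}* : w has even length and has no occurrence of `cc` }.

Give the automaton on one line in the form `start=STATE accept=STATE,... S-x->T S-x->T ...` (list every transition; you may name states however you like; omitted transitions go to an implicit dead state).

start=q0 accept=q0,q3 q0-a->q1 q0-b->q1 q0-c->q2 q1-a->q0 q1-b->q0 q1-c->q3 q2-a->q0 q2-b->q0 q2-c->q4 q3-a->q1 q3-b->q1 q3-c->q5 q4-a->q5 q4-b->q5 q4-c->q5 q5-a->q4 q5-b->q4 q5-c->q4

Handle the two conditions separately and then intersect. One (2 states) tracks the input length modulo 2; the other (3 states) tracks partial matches of the forbidden pattern `cc`. Each combined state is a pair, one component from each; accept when both components accept.
        a   b   c  
>* q0   q1  q1  q2 
   q1   q0  q0  q3 
   q2   q0  q0  q4 
 * q3   q1  q1  q5 
   q4   q5  q5  q5 
   q5   q4  q4  q4 
(> = start, * = accepting)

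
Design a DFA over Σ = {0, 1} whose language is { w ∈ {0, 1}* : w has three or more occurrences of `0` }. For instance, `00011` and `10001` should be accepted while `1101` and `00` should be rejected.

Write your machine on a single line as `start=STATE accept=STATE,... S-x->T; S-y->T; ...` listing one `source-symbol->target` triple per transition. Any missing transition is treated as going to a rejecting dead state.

start=q0; accept=q3,q4; q0-0->q1; q0-1->q0; q1-0->q2; q1-1->q1; q2-0->q3; q2-1->q2; q3-0->q4; q3-1->q3; q4-0->q4; q4-1->q4

Count `0`s, saturating at 4: states q0 through q3 mean 0 through 3 `0`s seen; q4 means more than 3. Each `0` increments (capped at q4); other symbols loop. Accept from {q3, q4}.
A 5-state machine:
        0   1  
>  q0   q1  q0 
   q1   q2  q1 
   q2   q3  q2 
 * q3   q4  q3 
 * q4   q4  q4 
(> = start, * = accepting)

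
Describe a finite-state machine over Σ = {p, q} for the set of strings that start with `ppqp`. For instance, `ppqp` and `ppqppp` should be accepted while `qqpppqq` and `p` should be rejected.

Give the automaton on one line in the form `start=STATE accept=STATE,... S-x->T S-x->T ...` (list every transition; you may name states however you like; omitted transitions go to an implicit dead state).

start=s0 accept=s4 s0-p->s1 s0-q->s5 s1-p->s2 s1-q->s5 s2-p->s5 s2-q->s3 s3-p->s4 s3-q->s5 s4-p->s4 s4-q->s4 s5-p->s5 s5-q->s5

Walk along `ppqp` while the input agrees: from s0 take `p` to s1, and so on. Any deviation drops to the rejecting sink s5. Once s4 is reached the prefix is confirmed and every continuation is accepted.
6 states suffice.
        p   q  
>  s0   s1  s5 
   s1   s2  s5 
   s2   s5  s3 
   s3   s4  s5 
 * s4   s4  s4 
   s5   s5  s5 
(> = start, * = accepting)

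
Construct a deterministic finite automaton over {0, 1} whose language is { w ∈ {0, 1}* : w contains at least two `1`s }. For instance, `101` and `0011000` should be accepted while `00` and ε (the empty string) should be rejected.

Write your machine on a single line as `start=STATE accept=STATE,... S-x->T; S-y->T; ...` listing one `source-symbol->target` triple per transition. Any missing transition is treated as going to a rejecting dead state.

Only the number of `1`s matters, and only up to 3. Make a chain A → B → C → D advanced by each `1` (with D absorbing); every other symbol self-loops. The accepting set is {C, D}.
       0  1 
>  A   A  B 
   B   B  C 
 * C   C  D 
 * D   D  D 
(> = start, * = accepting)

start=A; accept=C,D; A-0->A; A-1->B; B-0->B; B-1->C; C-0->C; C-1->D; D-0->D; D-1->D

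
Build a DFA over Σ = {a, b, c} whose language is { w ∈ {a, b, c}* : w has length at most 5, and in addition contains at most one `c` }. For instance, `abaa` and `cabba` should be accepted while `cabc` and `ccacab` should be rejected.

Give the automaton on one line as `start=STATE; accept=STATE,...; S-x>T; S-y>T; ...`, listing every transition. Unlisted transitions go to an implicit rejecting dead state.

start=s0; accept=s0,s1,s2,s3,s4,s6,s7,s9,s10,s12,s13; s0-a>s1; s0-b>s1; s0-c>s2; s1-a>s3; s1-b>s3; s1-c>s4; s2-a>s4; s2-b>s4; s2-c>s5; s3-a>s6; s3-b>s6; s3-c>s7; s4-a>s7; s4-b>s7; s4-c>s8; s5-a>s8; s5-b>s8; s5-c>s8; s6-a>s9; s6-b>s9; s6-c>s10; s7-a>s10; s7-b>s10; s7-c>s11; s8-a>s11; s8-b>s11; s8-c>s11; s9-a>s12; s9-b>s12; s9-c>s13; s10-a>s13; s10-b>s13; s10-c>s14; s11-a>s14; s11-b>s14; s11-c>s14; s12-a>s15; s12-b>s15; s12-c>s16; s13-a>s16; s13-b>s16; s13-c>s17; s14-a>s17; s14-b>s17; s14-c>s17; s15-a>s15; s15-b>s15; s15-c>s16; s16-a>s16; s16-b>s16; s16-c>s17; s17-a>s17; s17-b>s17; s17-c>s17

Run two small machines in parallel and take their product. One (7 states) tracks the input length, saturating at 6; the other (3 states) tracks the count of `c`s, saturating at 2. Each combined state is a pair, one component from each; accept when both components accept.
An 18-state machine:
          a    b    c  
>* s0     s1   s1   s2 
 * s1     s3   s3   s4 
 * s2     s4   s4   s5 
 * s3     s6   s6   s7 
 * s4     s7   s7   s8 
   s5     s8   s8   s8 
 * s6     s9   s9  s10 
 * s7    s10  s10  s11 
   s8    s11  s11  s11 
 * s9    s12  s12  s13 
 * s10   s13  s13  s14 
   s11   s14  s14  s14 
 * s12   s15  s15  s16 
 * s13   s16  s16  s17 
   s14   s17  s17  s17 
   s15   s15  s15  s16 
   s16   s16  s16  s17 
   s17   s17  s17  s17 
(> = start, * = accepting)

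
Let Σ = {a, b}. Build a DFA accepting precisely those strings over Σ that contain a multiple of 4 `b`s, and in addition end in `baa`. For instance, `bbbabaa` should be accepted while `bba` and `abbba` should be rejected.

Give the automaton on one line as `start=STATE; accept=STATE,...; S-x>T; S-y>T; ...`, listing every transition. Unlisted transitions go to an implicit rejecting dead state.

start=S0; accept=S6; S0-a>S0; S0-b>S1; S1-a>S1; S1-b>S2; S2-a>S2; S2-b>S3; S3-a>S3; S3-b>S4; S4-a>S5; S4-b>S1; S5-a>S6; S5-b>S1; S6-a>S0; S6-b>S1

Run two small machines in parallel and take their product. The first has 4 states tracking the count of `b`s modulo 4; the second has 4 states tracking how much of the suffix `baa` has currently been matched. A product state is a pair (one from each), accepting exactly when both do. Minimizing collapses redundant product states.
A 7-state machine:
        a   b  
>  S0   S0  S1 
   S1   S1  S2 
   S2   S2  S3 
   S3   S3  S4 
   S4   S5  S1 
   S5   S6  S1 
 * S6   S0  S1 
(> = start, * = accepting)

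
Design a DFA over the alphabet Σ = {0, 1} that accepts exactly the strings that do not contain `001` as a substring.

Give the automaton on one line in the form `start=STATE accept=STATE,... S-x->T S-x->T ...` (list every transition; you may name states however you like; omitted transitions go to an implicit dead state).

start=q0 accept=q0,q1,q2 q0-0->q1 q0-1->q0 q1-0->q2 q1-1->q0 q2-0->q2 q2-1->q3 q3-0->q3 q3-1->q3

This is the complement of 'contains `001`'. Use the same substring-matching states — q0 through q3 holding how much of `001` has just been matched — but flip the accepting set: everything except the trap q3 accepts.
A 4-state machine:
        0   1  
>* q0   q1  q0 
 * q1   q2  q0 
 * q2   q2  q3 
   q3   q3  q3 
(> = start, * = accepting)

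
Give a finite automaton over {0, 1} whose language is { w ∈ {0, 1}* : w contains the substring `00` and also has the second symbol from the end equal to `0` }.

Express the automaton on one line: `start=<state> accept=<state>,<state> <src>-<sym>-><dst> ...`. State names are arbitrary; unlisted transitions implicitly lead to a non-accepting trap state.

Run two small machines in parallel and take their product. One (3 states) tracks whether and how much of `00` has been seen; the other (7 states) tracks the last 2 symbols read. Each combined state is a pair, one component from each; accept when both components accept. Minimizing collapses redundant product states.
With 6 states:
        0   1  
>  q0   q1  q0 
   q1   q2  q0 
 * q2   q2  q3 
 * q3   q4  q5 
   q4   q2  q3 
   q5   q4  q5 
(> = start, * = accepting)

start=q0 accept=q2,q3 q0-0->q1 q0-1->q0 q1-0->q2 q1-1->q0 q2-0->q2 q2-1->q3 q3-0->q4 q3-1->q5 q4-0->q2 q4-1->q3 q5-0->q4 q5-1->q5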